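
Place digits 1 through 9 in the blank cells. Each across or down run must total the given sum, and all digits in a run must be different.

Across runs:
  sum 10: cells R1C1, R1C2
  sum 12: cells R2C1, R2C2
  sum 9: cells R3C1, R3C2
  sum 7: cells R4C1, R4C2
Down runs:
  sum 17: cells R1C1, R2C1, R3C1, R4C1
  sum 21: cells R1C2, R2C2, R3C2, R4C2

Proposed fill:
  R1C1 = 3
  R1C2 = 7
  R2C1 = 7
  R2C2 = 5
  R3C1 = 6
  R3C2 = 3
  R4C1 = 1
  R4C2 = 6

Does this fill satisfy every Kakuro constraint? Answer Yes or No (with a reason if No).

Across: 3+7=10; 7+5=12; 6+3=9; 1+6=7. Down: 3+7+6+1=17; 7+5+3+6=21. No digit repeats within any run.

Yes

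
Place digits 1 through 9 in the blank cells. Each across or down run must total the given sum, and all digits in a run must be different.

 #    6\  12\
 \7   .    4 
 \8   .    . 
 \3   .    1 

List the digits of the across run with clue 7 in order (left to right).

3 in 2 cells must be {1,2}; 6 in 3 cells must be {1,2,3}.
R1C1 = 7 − 4 = 3 completes the 7 across.
R2C2 = 12 − 5 = 7 completes the 12 down.
R3C1 = 3 − 1 = 2 completes the 3 across.
R2C1 = 8 − 7 = 1 completes the 8 across.

3, 4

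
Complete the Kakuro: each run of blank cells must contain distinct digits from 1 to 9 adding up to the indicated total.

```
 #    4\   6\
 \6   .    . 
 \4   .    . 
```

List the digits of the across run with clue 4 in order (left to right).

3 1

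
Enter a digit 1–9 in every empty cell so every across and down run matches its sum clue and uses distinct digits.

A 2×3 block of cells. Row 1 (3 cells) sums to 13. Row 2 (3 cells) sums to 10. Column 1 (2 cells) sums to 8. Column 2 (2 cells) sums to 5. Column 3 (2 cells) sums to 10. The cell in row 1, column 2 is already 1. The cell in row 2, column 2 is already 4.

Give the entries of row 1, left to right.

3, 1, 9

Given what's placed, (2,3) must be 1 to fit the 10 across and 10 down.
(1,3) = 10 − 1 = 9 completes the 10 down.
(2,1) = 10 − 5 = 5 completes the 10 across.
(1,1) = 13 − 10 = 3 completes the 13 across.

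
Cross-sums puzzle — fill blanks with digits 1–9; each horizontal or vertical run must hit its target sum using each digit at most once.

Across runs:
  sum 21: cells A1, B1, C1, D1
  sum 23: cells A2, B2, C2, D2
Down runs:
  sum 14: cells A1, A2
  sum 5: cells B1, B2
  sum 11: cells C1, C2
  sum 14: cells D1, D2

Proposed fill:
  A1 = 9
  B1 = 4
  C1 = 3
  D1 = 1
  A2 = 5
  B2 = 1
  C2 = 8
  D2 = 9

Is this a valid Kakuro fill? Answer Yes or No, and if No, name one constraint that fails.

No — the down run D1–D2 sums to 10, not 14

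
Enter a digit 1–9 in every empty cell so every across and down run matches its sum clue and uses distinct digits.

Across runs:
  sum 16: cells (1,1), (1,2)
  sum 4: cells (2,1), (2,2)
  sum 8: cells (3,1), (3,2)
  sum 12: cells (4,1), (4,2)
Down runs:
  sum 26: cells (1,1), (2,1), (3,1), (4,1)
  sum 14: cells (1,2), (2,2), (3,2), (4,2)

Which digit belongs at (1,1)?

16 in 2 cells must be {7,9}; 4 in 2 cells must be {1,3}.
Only 7 fits (1,2) under both its across sum 16 and down sum 14.
The 4 across and the 26 down share only 3, so (2,1) = 3.
(2,2) = 4 − 3 = 1 completes the 4 across.
(3,1) = 6: the only remaining digit allowed by both the 8 across and the 26 down.
(3,2) = 8 − 6 = 2 completes the 8 across.
(4,2) = 14 − 10 = 4 completes the 14 down.
(1,1) = 16 − 7 = 9 completes the 16 across.

9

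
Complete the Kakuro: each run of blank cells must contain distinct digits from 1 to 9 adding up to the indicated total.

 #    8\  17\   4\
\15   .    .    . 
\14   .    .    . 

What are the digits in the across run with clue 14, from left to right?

17 in 2 cells must be {8,9}; 4 in 2 cells must be {1,3}.
Nothing is forced directly, so branch on R1C2, whose candidates are 8 or 9. If R1C2 = 9: that forces R1C3 = 1, R2C2 = 8, after which R2C3 would have to be in {1,2,4,5} for the 14 across but in {3} for the 4 down — contradiction. So R1C2 = 8.
R2C2 = 17 − 8 = 9 completes the 17 down.
Nothing is forced directly, so branch on R1C3, whose candidates are 1 or 3. If R1C3 = 3: then R1C1 would have to be in {4} for the 15 across but in {1,2,3,5,6,7} for the 8 down — contradiction. So R1C3 = 1.
R1C1 = 15 − 9 = 6 completes the 15 across.
R2C1 = 8 − 6 = 2 completes the 8 down.
R2C3 = 14 − 11 = 3 completes the 14 across.

2 9 3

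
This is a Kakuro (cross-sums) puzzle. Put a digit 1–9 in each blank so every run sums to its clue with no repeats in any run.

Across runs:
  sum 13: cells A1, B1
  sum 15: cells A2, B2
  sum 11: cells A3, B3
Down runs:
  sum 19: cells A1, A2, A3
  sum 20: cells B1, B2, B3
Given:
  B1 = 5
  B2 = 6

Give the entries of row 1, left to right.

A1 = 13 − 5 = 8 completes the 13 across.
A2 = 15 − 6 = 9 completes the 15 across.
A3 = 19 − 17 = 2 completes the 19 down.
B3 = 11 − 2 = 9 completes the 11 across.

8 5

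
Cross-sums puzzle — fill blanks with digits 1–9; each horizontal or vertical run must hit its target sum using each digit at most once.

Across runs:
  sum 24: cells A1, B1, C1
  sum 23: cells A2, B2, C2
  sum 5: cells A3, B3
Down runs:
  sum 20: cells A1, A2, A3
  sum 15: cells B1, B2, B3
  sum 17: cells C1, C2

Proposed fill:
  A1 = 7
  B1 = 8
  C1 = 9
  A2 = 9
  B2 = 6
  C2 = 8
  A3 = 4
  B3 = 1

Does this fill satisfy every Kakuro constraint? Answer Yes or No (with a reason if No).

Yes

Across: 7+8+9=24; 9+6+8=23; 4+1=5. Down: 7+9+4=20; 8+6+1=15; 9+8=17. No digit repeats within any run.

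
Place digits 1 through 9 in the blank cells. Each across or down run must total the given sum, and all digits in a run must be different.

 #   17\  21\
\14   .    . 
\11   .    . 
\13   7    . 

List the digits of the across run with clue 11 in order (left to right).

R3C2 = 13 − 7 = 6 completes the 13 across.
R1C2 = 8: the only remaining digit allowed by both the 14 across and the 21 down.
R2C2 = 21 − 14 = 7 completes the 21 down.
R1C1 = 14 − 8 = 6 completes the 14 across.
R2C1 = 11 − 7 = 4 completes the 11 across.

4 7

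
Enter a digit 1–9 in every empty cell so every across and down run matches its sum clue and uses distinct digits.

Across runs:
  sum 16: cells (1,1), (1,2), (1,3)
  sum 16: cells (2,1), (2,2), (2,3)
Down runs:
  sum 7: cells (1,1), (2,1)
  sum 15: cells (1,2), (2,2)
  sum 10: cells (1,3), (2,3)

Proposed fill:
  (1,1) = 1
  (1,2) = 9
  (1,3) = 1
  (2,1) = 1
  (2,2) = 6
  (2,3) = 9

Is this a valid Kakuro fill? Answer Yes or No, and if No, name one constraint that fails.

No — the down run (1,1)–(2,1) sums to 2, not 7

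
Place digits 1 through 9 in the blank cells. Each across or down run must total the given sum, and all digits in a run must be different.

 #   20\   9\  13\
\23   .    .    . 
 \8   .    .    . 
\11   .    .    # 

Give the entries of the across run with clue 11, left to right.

9 2

23 in 3 cells must be {6,8,9}.
Only 6 fits R1C2 under both its across sum 23 and down sum 9.
Given what's placed, R3C2 must be 2 to fit the 11 across and 9 down.
R2C2 = 9 − 8 = 1 completes the 9 down.
R3C1 = 11 − 2 = 9 completes the 11 across.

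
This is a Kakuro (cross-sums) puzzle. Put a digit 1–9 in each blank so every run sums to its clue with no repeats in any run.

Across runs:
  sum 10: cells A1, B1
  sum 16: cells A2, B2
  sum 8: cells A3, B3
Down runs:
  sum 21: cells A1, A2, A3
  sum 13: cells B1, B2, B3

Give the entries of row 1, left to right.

9 1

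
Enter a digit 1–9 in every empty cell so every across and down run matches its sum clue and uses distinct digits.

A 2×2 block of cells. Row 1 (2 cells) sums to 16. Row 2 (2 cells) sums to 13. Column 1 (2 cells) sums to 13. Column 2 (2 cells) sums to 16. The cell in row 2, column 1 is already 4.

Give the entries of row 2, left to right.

16 in 2 cells must be {7,9}.
(1,1) = 13 − 4 = 9 completes the 13 down.
(1,2) = 16 − 9 = 7 completes the 16 across.
(2,2) = 13 − 4 = 9 completes the 13 across.

4 9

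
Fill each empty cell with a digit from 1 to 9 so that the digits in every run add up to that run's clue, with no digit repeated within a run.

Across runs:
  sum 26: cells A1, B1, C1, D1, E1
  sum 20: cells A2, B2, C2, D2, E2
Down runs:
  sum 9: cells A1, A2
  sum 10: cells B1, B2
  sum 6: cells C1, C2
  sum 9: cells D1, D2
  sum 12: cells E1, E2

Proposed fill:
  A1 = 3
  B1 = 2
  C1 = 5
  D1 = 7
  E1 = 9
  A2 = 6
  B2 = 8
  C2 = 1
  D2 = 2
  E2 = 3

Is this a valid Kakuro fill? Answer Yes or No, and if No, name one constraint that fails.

Yes

Across: 3+2+5+7+9=26; 6+8+1+2+3=20. Down: 3+6=9; 2+8=10; 5+1=6; 7+2=9; 9+3=12. No digit repeats within any run.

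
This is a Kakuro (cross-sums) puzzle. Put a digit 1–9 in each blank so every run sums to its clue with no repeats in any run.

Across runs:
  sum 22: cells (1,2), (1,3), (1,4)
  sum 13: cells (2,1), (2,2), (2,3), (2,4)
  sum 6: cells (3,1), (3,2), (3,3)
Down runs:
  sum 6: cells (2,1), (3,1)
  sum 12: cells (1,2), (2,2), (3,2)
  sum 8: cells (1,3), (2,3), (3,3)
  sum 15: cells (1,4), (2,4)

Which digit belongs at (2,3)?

6 in 3 cells must be {1,2,3}.
Only 5 fits (1,3) under both its across sum 22 and down sum 8.
Nothing is forced directly, so branch on (3,1), whose candidates are 1 or 2. If (3,1) = 1: that forces (2,1) = 5, (2,3) = 1, after which (2,4) would have to be in {3,4} for the 13 across but in {6,7,8,9} for the 15 down — contradiction. So (3,1) = 2.
(2,1) = 6 − 2 = 4 completes the 6 down.
(2,4) = 6: the only remaining digit allowed by both the 13 across and the 15 down.
Given what's placed, (3,3) must be 1 to fit the 6 across and 8 down.
(1,4) = 15 − 6 = 9 completes the 15 down.
(2,3) = 8 − 6 = 2 completes the 8 down.

2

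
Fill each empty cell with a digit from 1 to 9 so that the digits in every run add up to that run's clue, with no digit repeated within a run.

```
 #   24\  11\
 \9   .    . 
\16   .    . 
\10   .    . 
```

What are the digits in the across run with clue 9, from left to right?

8, 1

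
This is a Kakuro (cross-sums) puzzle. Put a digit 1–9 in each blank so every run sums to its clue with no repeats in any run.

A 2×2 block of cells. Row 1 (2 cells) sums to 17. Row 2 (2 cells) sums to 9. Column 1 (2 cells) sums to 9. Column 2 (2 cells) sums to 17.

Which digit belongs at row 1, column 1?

8

17 in 2 cells must be {8,9}.
The 17 across and the 9 down share only 8, so (1,1) = 8.
(1,2) = 17 − 8 = 9 completes the 17 across.
(2,1) = 9 − 8 = 1 completes the 9 down.
(2,2) = 9 − 1 = 8 completes the 9 across.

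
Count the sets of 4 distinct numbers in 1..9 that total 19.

11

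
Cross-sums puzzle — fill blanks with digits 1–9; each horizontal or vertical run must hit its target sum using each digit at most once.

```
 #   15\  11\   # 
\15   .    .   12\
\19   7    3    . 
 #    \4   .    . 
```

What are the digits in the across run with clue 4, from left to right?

4 in 2 cells must be {1,3}.
R1C1 = 15 − 7 = 8 completes the 15 down.
R1C2 = 15 − 8 = 7 completes the 15 across.
R2C3 = 19 − 10 = 9 completes the 19 across.
R3C2 = 11 − 10 = 1 completes the 11 down.
R3C3 = 4 − 1 = 3 completes the 4 across.

1 3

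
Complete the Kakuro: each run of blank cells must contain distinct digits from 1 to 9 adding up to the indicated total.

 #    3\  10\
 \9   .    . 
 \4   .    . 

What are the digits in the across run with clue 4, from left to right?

4 in 2 cells must be {1,3}; 3 in 2 cells must be {1,2}.
The 4 across and the 3 down share only 1, so R2C1 = 1.
R2C2 = 4 − 1 = 3 completes the 4 across.
R1C1 = 3 − 1 = 2 completes the 3 down.
R1C2 = 9 − 2 = 7 completes the 9 across.

1 3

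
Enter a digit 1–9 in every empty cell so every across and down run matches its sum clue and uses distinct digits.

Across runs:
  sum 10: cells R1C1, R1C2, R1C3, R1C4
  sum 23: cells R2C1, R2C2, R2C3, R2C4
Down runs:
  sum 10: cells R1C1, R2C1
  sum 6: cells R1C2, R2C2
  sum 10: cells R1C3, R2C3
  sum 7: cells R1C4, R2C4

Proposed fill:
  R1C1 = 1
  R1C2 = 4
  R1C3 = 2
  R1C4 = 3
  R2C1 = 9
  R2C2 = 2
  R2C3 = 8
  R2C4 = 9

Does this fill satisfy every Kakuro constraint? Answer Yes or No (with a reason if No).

No — the across run R2C1–R2C4 sums to 28, not 23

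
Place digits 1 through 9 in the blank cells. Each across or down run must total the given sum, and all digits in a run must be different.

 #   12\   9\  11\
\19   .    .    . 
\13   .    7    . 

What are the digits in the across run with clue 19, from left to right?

R1C2 = 9 − 7 = 2 completes the 9 down.
No cell is forced outright now. R2C1 can only be 4 or 5 (the digits allowed by both its 13 across and its 12 down). If R2C1 = 5: then R1C1 would have to be in {8,9} for the 19 across but in {7} for the 12 down — contradiction. So R2C1 = 4.
R1C1 = 12 − 4 = 8 completes the 12 down.
R1C3 = 19 − 10 = 9 completes the 19 across.
R2C3 = 13 − 11 = 2 completes the 13 across.

8, 2, 9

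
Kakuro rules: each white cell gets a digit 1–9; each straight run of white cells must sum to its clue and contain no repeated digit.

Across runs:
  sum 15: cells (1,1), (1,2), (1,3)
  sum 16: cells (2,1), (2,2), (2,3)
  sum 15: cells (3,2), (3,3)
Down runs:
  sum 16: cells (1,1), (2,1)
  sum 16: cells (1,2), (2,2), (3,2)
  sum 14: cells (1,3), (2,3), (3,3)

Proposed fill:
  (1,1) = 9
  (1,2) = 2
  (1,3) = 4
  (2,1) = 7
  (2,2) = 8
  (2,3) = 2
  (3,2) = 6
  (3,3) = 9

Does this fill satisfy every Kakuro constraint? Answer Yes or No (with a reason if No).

No — the across run (2,1)–(2,3) sums to 17, not 16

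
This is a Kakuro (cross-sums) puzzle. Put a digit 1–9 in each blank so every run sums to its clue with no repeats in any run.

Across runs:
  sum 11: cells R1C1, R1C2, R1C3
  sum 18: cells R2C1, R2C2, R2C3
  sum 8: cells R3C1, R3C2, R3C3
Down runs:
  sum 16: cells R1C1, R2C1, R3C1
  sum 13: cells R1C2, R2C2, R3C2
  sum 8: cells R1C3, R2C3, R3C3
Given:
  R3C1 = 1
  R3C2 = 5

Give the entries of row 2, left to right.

R3C3 = 8 − 6 = 2 completes the 8 across.
No cell is forced outright now. R1C3 can only be 1 or 5 (the digits allowed by both its 11 across and its 8 down). If R1C3 = 5: then R1C1 would have to be in {2,4} for the 11 across but in {6,7,8,9} for the 16 down — contradiction. So R1C3 = 1.
R2C3 = 8 − 3 = 5 completes the 8 down.
No cell is forced outright now. R2C2 can only be 6 or 7 (the digits allowed by both its 18 across and its 13 down). If R2C2 = 7: then R1C2 would have to be in {2,3,4,6,7,8} for the 11 across but in {1} for the 13 down — contradiction. So R2C2 = 6.
R1C2 = 13 − 11 = 2 completes the 13 down.
R2C1 = 18 − 11 = 7 completes the 18 across.
R1C1 = 11 − 3 = 8 completes the 11 across.

7 6 5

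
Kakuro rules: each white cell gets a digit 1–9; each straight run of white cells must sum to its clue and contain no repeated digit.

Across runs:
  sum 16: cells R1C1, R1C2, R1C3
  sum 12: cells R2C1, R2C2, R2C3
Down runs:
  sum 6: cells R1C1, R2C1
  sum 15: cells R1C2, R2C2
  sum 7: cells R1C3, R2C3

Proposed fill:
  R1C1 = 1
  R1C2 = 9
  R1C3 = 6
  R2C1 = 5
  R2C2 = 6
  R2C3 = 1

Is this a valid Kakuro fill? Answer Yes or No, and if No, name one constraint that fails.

Across: 1+9+6=16; 5+6+1=12. Down: 1+5=6; 9+6=15; 6+1=7. No digit repeats within any run.

Yes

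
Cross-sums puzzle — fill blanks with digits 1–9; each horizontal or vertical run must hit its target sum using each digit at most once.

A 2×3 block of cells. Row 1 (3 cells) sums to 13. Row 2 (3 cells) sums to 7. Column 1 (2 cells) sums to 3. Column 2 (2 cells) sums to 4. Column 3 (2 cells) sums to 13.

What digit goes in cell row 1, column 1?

7 in 3 cells must be {1,2,4}; 3 in 2 cells must be {1,2}; 4 in 2 cells must be {1,3}.
The 7 across and the 4 down share only 1, so (2,2) = 1.
Given what's placed, (2,3) must be 4 to fit the 7 across and 13 down.
(1,2) = 4 − 1 = 3 completes the 4 down.
(1,3) = 13 − 4 = 9 completes the 13 down.
(2,1) = 7 − 5 = 2 completes the 7 across.
(1,1) = 13 − 12 = 1 completes the 13 across.

1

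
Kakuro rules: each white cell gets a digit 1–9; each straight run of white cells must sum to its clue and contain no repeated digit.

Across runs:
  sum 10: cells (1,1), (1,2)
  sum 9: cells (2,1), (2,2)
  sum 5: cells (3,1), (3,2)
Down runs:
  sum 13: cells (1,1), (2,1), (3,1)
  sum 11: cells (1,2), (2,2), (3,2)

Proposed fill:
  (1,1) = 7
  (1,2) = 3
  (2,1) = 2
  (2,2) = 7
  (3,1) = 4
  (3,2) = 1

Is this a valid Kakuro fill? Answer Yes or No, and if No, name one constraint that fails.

Yes

Across: 7+3=10; 2+7=9; 4+1=5. Down: 7+2+4=13; 3+7+1=11. No digit repeats within any run.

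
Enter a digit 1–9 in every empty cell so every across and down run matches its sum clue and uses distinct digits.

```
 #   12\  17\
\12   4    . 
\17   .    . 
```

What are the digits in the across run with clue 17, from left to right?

8 9

17 in 2 cells must be {8,9}.
R1C2 = 12 − 4 = 8 completes the 12 across.
R2C1 = 12 − 4 = 8 completes the 12 down.
R2C2 = 17 − 8 = 9 completes the 17 across.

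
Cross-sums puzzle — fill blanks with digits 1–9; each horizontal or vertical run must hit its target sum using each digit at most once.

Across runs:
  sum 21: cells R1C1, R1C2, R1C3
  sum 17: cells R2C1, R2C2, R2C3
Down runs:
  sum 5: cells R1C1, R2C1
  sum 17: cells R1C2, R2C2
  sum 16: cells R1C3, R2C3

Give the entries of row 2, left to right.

17 in 2 cells must be {8,9}; 16 in 2 cells must be {7,9}.
The 21 across and the 5 down share only 4, so R1C1 = 4.
Given what's placed, R1C3 must be 9 to fit the 21 across and 16 down.
R2C1 = 5 − 4 = 1 completes the 5 down.
R2C2 = 9: the only remaining digit allowed by both the 17 across and the 17 down.
R2C3 = 17 − 10 = 7 completes the 17 across.
R1C2 = 21 − 13 = 8 completes the 21 across.

1 9 7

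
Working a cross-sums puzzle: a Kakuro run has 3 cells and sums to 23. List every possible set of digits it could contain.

{6,8,9}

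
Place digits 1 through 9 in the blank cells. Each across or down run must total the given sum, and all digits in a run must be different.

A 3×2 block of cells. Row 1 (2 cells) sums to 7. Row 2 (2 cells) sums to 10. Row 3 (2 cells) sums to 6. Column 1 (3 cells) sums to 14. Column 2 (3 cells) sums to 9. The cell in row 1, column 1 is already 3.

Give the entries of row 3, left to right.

4, 2

(1,2) = 7 − 3 = 4 completes the 7 across.
(3,2) = 2: the only remaining digit allowed by both the 6 across and the 9 down.
(2,2) = 9 − 6 = 3 completes the 9 down.
(3,1) = 6 − 2 = 4 completes the 6 across.
(2,1) = 10 − 3 = 7 completes the 10 across.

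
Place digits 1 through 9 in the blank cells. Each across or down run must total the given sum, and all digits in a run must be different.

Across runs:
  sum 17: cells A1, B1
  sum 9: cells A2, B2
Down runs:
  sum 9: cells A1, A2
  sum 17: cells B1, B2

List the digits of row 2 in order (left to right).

1, 8

17 in 2 cells must be {8,9}.
The 17 across and the 9 down share only 8, so A1 = 8.
B1 = 17 − 8 = 9 completes the 17 across.
A2 = 9 − 8 = 1 completes the 9 down.
B2 = 9 − 1 = 8 completes the 9 across.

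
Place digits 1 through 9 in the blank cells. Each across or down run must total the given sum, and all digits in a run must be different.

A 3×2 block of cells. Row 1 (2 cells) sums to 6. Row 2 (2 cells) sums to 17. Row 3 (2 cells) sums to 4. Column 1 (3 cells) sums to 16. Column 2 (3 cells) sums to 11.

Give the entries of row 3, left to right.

3 1

17 in 2 cells must be {8,9}; 4 in 2 cells must be {1,3}.
The 17 across and the 11 down share only 8, so (2,2) = 8.
Given what's placed, (3,2) must be 1 to fit the 4 across and 11 down.
(1,2) = 11 − 9 = 2 completes the 11 down.
(2,1) = 17 − 8 = 9 completes the 17 across.
(3,1) = 4 − 1 = 3 completes the 4 across.
(1,1) = 6 − 2 = 4 completes the 6 across.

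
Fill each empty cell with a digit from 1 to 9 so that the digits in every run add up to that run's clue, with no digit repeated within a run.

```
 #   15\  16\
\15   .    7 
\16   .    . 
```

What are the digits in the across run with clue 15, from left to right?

8, 7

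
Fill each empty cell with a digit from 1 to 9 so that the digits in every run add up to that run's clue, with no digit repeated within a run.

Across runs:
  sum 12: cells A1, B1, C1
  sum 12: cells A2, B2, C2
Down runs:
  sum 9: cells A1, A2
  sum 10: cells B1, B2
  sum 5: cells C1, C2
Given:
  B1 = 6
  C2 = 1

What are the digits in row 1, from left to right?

2, 6, 4

C1 = 5 − 1 = 4 completes the 5 down.
B2 = 10 − 6 = 4 completes the 10 down.
A1 = 12 − 10 = 2 completes the 12 across.
A2 = 12 − 5 = 7 completes the 12 across.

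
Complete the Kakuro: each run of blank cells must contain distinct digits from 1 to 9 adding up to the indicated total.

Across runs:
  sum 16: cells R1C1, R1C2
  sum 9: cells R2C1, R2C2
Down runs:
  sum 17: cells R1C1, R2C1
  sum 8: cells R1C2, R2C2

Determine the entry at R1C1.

16 in 2 cells must be {7,9}; 17 in 2 cells must be {8,9}.
The 16 across and the 17 down share only 9, so R1C1 = 9.
R1C2 = 16 − 9 = 7 completes the 16 across.
R2C1 = 17 − 9 = 8 completes the 17 down.
R2C2 = 9 − 8 = 1 completes the 9 across.

9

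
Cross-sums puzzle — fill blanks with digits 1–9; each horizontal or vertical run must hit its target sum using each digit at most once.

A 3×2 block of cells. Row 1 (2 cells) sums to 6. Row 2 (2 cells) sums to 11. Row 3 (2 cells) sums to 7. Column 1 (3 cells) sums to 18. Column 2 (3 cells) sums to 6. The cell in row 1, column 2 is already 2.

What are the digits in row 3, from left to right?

6, 1

6 in 3 cells must be {1,2,3}.
(1,1) = 6 − 2 = 4 completes the 6 across.
Given what's placed, (2,2) must be 3 to fit the 11 across and 6 down.
(3,2) = 6 − 5 = 1 completes the 6 down.
(2,1) = 11 − 3 = 8 completes the 11 across.
(3,1) = 7 − 1 = 6 completes the 7 across.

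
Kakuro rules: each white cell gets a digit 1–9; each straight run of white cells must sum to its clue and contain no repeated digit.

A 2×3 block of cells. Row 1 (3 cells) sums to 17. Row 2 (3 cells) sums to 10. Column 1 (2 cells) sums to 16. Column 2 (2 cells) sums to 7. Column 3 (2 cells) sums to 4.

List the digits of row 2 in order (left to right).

16 in 2 cells must be {7,9}; 4 in 2 cells must be {1,3}.
The 10 across and the 16 down share only 7, so (2,1) = 7.
Given what's placed, (2,3) must be 1 to fit the 10 across and 4 down.
(1,1) = 16 − 7 = 9 completes the 16 down.
(1,3) = 4 − 1 = 3 completes the 4 down.
(2,2) = 10 − 8 = 2 completes the 10 across.
(1,2) = 17 − 12 = 5 completes the 17 across.

7, 2, 1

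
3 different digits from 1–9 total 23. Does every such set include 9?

The only way to make 23 from 3 distinct digits is {6,8,9}, which contains 9.

Yes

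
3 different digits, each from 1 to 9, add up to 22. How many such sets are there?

2

3 distinct digits from 1–9 sum between 6 and 24.
Enumerating: {5,8,9}, {6,7,9}.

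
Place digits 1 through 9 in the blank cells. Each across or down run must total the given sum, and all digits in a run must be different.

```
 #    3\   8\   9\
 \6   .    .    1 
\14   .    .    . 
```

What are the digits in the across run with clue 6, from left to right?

2 3 1

6 in 3 cells must be {1,2,3}; 3 in 2 cells must be {1,2}.
Given what's placed, R1C1 must be 2 to fit the 6 across and 3 down.
R1C2 = 6 − 3 = 3 completes the 6 across.
R2C1 = 3 − 2 = 1 completes the 3 down.
R2C2 = 8 − 3 = 5 completes the 8 down.
R2C3 = 14 − 6 = 8 completes the 14 across.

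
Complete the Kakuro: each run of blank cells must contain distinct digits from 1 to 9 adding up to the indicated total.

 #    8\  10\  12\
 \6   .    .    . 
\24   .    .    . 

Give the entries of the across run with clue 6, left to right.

1 2 3

6 in 3 cells must be {1,2,3}; 24 in 3 cells must be {7,8,9}.
The 6 across and the 12 down share only 3, so R1C3 = 3.
The 24 across and the 8 down share only 7, so R2C1 = 7.
R2C3 = 12 − 3 = 9 completes the 12 down.
R1C1 = 8 − 7 = 1 completes the 8 down.
R1C2 = 6 − 4 = 2 completes the 6 across.
R2C2 = 24 − 16 = 8 completes the 24 across.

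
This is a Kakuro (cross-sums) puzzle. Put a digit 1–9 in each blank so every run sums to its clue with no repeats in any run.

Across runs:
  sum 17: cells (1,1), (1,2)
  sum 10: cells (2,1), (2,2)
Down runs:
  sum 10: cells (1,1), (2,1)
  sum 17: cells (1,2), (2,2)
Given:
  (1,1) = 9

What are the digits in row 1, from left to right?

9 8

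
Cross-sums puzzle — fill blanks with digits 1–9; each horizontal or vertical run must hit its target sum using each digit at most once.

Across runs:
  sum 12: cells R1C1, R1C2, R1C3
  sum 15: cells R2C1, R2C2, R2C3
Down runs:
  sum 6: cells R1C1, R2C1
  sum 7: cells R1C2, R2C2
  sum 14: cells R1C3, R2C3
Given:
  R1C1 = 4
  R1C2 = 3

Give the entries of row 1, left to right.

4 3 5

R1C3 = 12 − 7 = 5 completes the 12 across.
R2C1 = 6 − 4 = 2 completes the 6 down.
R2C2 = 7 − 3 = 4 completes the 7 down.
R2C3 = 15 − 6 = 9 completes the 15 across.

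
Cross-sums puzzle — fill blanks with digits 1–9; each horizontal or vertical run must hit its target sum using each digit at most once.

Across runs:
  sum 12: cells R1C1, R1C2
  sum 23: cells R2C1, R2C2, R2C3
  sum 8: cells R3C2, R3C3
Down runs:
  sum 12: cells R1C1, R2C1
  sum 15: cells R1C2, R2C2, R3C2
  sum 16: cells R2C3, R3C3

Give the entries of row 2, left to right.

23 in 3 cells must be {6,8,9}; 16 in 2 cells must be {7,9}.
The 23 across and the 16 down share only 9, so R2C3 = 9.
R3C3 = 16 − 9 = 7 completes the 16 down.
R2C1 = 8: the only remaining digit allowed by both the 23 across and the 12 down.
R2C2 = 23 − 17 = 6 completes the 23 across.
R3C2 = 8 − 7 = 1 completes the 8 across.
R1C1 = 12 − 8 = 4 completes the 12 down.
R1C2 = 12 − 4 = 8 completes the 12 across.

8 6 9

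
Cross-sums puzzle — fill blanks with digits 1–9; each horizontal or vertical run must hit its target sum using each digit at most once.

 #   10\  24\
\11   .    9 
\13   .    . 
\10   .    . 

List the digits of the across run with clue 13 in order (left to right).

5, 8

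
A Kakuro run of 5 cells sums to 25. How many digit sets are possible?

5 distinct digits from 1–9 sum between 15 and 35.

12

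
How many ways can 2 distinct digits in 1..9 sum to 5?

2 distinct digits from 1–9 sum between 3 and 17.
Enumerating: {1,4}, {2,3}.

2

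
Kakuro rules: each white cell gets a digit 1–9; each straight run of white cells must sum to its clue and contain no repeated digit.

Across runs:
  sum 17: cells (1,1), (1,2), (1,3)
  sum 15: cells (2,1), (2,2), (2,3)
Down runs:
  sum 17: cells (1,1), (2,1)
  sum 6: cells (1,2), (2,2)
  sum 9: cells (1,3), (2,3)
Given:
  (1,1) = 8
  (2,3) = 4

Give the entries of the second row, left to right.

9 2 4

17 in 2 cells must be {8,9}.
(1,3) = 9 − 4 = 5 completes the 9 down.
(2,1) = 17 − 8 = 9 completes the 17 down.
(2,2) = 15 − 13 = 2 completes the 15 across.
(1,2) = 17 − 13 = 4 completes the 17 across.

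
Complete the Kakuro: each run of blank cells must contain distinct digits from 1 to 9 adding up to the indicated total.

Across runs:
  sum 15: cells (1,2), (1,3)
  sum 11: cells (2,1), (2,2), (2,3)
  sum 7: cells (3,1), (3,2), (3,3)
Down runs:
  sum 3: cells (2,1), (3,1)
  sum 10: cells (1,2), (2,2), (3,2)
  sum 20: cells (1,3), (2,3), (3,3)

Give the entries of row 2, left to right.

1, 3, 7

7 in 3 cells must be {1,2,4}; 3 in 2 cells must be {1,2}.
Only 4 fits (3,3) under both its across sum 7 and down sum 20.
Given what's placed, (2,3) must be 7 to fit the 11 across and 20 down.
(1,3) = 20 − 11 = 9 completes the 20 down.
(2,1) = 1: the only remaining digit allowed by both the 11 across and the 3 down.
(2,2) = 11 − 8 = 3 completes the 11 across.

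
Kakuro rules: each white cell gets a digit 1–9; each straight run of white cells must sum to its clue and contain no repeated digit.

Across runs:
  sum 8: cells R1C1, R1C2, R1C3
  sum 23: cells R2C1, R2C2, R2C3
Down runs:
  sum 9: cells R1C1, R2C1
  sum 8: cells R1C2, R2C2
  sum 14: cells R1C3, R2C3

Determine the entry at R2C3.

23 in 3 cells must be {6,8,9}.
The 8 across and the 14 down share only 5, so R1C3 = 5.
The 23 across and the 8 down share only 6, so R2C2 = 6.
R2C3 = 14 − 5 = 9 completes the 14 down.
R1C2 = 8 − 6 = 2 completes the 8 down.
R2C1 = 23 − 15 = 8 completes the 23 across.
R1C1 = 8 − 7 = 1 completes the 8 across.

9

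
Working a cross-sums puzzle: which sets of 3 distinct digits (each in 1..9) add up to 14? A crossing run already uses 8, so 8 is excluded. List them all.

{1,4,9}; {1,6,7}; {2,3,9}; {2,5,7}; {3,4,7}; {3,5,6}

3 distinct digits from 1–9 sum between 6 and 24.
Dropping sets that contain 8.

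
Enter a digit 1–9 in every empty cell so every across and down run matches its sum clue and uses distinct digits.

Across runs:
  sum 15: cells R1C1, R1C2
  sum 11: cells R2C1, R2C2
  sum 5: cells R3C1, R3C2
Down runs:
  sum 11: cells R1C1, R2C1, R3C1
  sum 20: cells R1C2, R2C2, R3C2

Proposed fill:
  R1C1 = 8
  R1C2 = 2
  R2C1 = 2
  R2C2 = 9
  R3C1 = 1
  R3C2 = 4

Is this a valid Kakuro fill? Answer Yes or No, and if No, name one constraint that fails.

No — the across run R1C1–R1C2 sums to 10, not 15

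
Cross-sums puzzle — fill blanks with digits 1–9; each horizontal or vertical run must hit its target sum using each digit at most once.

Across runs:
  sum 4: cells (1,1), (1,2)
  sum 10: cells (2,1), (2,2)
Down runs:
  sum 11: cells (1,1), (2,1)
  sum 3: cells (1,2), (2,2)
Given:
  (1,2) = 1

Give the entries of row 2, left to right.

8 2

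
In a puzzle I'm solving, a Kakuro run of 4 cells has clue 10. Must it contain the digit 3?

The only way to make 10 from 4 distinct digits is {1,2,3,4}, which contains 3.

Yes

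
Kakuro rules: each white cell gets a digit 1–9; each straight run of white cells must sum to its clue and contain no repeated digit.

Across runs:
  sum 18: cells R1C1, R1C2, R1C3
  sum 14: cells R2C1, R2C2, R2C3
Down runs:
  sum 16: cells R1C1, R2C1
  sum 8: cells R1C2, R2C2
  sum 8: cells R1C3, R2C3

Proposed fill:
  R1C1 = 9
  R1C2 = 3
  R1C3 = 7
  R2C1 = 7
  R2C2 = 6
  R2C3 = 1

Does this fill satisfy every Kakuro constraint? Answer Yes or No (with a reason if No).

No — the across run R1C1–R1C3 sums to 19, not 18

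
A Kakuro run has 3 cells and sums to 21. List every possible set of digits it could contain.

3 distinct digits from 1–9 sum between 6 and 24.

{4,8,9}; {5,7,9}; {6,7,8}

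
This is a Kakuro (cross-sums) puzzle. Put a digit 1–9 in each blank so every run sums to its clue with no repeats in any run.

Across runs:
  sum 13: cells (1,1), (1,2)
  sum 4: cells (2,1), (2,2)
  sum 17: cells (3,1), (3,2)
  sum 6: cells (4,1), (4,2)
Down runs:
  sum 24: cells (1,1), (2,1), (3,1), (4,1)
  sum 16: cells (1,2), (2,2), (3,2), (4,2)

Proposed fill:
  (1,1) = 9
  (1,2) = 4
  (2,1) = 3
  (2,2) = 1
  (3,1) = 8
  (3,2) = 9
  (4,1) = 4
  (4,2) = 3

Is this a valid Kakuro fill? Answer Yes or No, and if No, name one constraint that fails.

No — the across run (4,1)–(4,2) sums to 7, not 6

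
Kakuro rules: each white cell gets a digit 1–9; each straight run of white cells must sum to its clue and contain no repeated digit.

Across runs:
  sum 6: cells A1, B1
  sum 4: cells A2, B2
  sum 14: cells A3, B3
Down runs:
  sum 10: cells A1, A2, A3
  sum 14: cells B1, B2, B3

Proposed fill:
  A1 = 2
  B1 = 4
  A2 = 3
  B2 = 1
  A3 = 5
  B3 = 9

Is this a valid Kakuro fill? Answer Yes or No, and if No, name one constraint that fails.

Yes

Across: 2+4=6; 3+1=4; 5+9=14. Down: 2+3+5=10; 4+1+9=14. No digit repeats within any run.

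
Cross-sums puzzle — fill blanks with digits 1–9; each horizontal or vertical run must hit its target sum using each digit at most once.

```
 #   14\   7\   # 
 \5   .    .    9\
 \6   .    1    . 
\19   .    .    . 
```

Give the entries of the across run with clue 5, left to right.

3, 2

6 in 3 cells must be {1,2,3}; 7 in 3 cells must be {1,2,4}.
Nothing is forced directly, so branch on R1C2, whose candidates are 2 or 4. If R1C2 = 4: that forces R1C1 = 1, after which R2C1 would have to be in {2,3} for the 6 across but in {4,5,6,7,8,9} for the 14 down — contradiction. So R1C2 = 2.
R1C1 = 5 − 2 = 3 completes the 5 across.
R2C1 = 2: the only remaining digit allowed by both the 6 across and the 14 down.
R2C3 = 6 − 3 = 3 completes the 6 across.
R3C1 = 14 − 5 = 9 completes the 14 down.
R3C2 = 7 − 3 = 4 completes the 7 down.
R3C3 = 19 − 13 = 6 completes the 19 across.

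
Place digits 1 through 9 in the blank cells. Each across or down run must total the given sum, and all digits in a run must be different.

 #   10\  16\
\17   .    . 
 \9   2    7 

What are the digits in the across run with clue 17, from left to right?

8 9

17 in 2 cells must be {8,9}; 16 in 2 cells must be {7,9}.
R1C1 = 10 − 2 = 8 completes the 10 down.
R1C2 = 17 − 8 = 9 completes the 17 across.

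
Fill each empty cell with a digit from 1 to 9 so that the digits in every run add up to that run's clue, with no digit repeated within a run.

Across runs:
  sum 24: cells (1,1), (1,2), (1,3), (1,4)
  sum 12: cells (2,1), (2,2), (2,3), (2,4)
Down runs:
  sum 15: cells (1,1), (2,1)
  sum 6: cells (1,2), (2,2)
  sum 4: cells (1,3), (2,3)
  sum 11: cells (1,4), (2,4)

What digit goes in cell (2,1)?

6

4 in 2 cells must be {1,3}.
Only 6 fits (2,1) under both its across sum 12 and down sum 15.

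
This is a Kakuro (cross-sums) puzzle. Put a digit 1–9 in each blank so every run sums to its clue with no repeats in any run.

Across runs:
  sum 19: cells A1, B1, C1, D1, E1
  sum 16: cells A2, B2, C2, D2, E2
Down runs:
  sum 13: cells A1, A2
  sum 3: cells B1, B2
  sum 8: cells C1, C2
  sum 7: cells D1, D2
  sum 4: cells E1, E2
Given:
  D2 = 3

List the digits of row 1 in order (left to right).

9 1 2 4 3

16 in 5 cells must be {1,2,3,4,6}; 3 in 2 cells must be {1,2}; 4 in 2 cells must be {1,3}.
D1 = 7 − 3 = 4 completes the 7 down.
E2 = 1: the only remaining digit allowed by both the 16 across and the 4 down.
E1 = 4 − 1 = 3 completes the 4 down.
Given what's placed, B2 must be 2 to fit the 16 across and 3 down.
C2 = 6: the only remaining digit allowed by both the 16 across and the 8 down.
B1 = 3 − 2 = 1 completes the 3 down.
C1 = 8 − 6 = 2 completes the 8 down.
A2 = 16 − 12 = 4 completes the 16 across.
A1 = 19 − 10 = 9 completes the 19 across.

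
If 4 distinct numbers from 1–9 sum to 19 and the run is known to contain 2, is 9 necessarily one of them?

No

Counterexample: {2,3,6,8} sums to 19 under that restriction without using 9.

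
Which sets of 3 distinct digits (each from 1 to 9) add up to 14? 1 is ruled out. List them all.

{2,3,9}; {2,4,8}; {2,5,7}; {3,4,7}; {3,5,6}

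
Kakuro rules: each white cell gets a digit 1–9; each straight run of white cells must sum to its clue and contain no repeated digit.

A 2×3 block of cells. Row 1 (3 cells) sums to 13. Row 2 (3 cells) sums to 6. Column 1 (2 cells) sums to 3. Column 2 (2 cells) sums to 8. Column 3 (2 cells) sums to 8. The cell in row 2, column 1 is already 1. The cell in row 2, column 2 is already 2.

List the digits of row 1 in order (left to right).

2, 6, 5

6 in 3 cells must be {1,2,3}; 3 in 2 cells must be {1,2}.
(1,1) = 3 − 1 = 2 completes the 3 down.
(1,2) = 8 − 2 = 6 completes the 8 down.
(1,3) = 13 − 8 = 5 completes the 13 across.
(2,3) = 6 − 3 = 3 completes the 6 across.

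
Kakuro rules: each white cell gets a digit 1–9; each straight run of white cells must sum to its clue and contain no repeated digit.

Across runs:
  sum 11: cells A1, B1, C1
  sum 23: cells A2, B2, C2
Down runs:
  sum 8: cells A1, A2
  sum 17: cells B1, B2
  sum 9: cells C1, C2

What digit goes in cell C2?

23 in 3 cells must be {6,8,9}; 17 in 2 cells must be {8,9}.
The 11 across and the 17 down share only 8, so B1 = 8.
The 23 across and the 8 down share only 6, so A2 = 6.
B2 = 17 − 8 = 9 completes the 17 down.
C2 = 23 − 15 = 8 completes the 23 across.
A1 = 8 − 6 = 2 completes the 8 down.
C1 = 11 − 10 = 1 completes the 11 across.

8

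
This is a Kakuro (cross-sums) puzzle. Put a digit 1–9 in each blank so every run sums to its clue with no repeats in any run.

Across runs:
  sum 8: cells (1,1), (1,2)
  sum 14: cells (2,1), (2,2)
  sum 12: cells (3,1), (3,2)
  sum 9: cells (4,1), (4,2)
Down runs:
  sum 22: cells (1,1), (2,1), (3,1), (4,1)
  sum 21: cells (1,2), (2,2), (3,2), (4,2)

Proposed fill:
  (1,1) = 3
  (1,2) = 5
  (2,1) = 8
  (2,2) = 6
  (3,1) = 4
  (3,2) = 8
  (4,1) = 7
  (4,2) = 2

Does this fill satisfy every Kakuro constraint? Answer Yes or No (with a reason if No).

Yes

Across: 3+5=8; 8+6=14; 4+8=12; 7+2=9. Down: 3+8+4+7=22; 5+6+8+2=21. No digit repeats within any run.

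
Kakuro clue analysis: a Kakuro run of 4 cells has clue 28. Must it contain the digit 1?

No

Counterexample: {4,7,8,9} sums to 28 without using 1.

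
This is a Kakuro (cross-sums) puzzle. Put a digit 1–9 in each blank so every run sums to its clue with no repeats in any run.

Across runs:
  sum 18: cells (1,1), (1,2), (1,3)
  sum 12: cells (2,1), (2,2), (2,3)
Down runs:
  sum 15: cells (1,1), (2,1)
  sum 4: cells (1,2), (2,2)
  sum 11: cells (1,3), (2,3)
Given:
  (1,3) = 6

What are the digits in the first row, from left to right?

9 3 6

4 in 2 cells must be {1,3}.
Given what's placed, (1,2) must be 3 to fit the 18 across and 4 down.
(2,2) = 4 − 3 = 1 completes the 4 down.
(2,3) = 11 − 6 = 5 completes the 11 down.
(1,1) = 18 − 9 = 9 completes the 18 across.
(2,1) = 12 − 6 = 6 completes the 12 across.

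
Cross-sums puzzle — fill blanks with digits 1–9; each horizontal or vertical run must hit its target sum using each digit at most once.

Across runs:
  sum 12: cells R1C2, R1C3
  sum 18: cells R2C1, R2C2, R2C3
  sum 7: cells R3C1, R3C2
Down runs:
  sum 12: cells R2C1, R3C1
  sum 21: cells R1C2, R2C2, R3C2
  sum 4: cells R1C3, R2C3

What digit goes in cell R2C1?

4 in 2 cells must be {1,3}.
The 12 across and the 4 down share only 3, so R1C3 = 3.
R2C3 = 4 − 3 = 1 completes the 4 down.
R1C2 = 12 − 3 = 9 completes the 12 across.
R2C2 = 8: the only remaining digit allowed by both the 18 across and the 21 down.
R3C2 = 21 − 17 = 4 completes the 21 down.
R2C1 = 18 − 9 = 9 completes the 18 across.
R3C1 = 7 − 4 = 3 completes the 7 across.

9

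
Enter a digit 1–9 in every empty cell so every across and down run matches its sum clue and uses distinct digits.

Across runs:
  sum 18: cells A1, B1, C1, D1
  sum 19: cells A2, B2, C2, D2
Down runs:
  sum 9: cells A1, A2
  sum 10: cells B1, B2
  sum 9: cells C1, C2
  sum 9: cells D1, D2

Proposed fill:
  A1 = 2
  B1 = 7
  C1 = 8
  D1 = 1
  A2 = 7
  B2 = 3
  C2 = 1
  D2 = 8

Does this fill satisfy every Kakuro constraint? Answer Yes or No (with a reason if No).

Across: 2+7+8+1=18; 7+3+1+8=19. Down: 2+7=9; 7+3=10; 8+1=9; 1+8=9. No digit repeats within any run.

Yes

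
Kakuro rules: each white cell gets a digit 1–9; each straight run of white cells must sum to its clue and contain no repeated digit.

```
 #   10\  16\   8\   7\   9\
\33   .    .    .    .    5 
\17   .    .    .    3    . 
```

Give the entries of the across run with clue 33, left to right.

16 in 2 cells must be {7,9}.
R1C3 = 7: the only remaining digit allowed by both the 33 across and the 8 down.
R1C4 = 7 − 3 = 4 completes the 7 down.
R2C2 = 7: the only remaining digit allowed by both the 17 across and the 16 down.
R2C3 = 8 − 7 = 1 completes the 8 down.
R2C5 = 9 − 5 = 4 completes the 9 down.
R1C2 = 16 − 7 = 9 completes the 16 down.
R2C1 = 17 − 15 = 2 completes the 17 across.
R1C1 = 33 − 25 = 8 completes the 33 across.

8 9 7 4 5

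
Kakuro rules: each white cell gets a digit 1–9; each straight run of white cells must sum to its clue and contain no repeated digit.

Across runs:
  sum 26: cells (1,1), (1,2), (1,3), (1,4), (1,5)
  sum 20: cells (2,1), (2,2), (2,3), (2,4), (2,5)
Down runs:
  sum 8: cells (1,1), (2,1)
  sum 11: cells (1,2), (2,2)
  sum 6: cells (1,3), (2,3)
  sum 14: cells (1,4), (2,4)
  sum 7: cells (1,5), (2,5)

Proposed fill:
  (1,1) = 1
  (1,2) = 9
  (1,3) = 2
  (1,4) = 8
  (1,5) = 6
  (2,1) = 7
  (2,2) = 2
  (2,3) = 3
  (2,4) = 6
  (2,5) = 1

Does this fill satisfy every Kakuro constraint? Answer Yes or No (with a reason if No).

No — the down run (1,3)–(2,3) sums to 5, not 6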